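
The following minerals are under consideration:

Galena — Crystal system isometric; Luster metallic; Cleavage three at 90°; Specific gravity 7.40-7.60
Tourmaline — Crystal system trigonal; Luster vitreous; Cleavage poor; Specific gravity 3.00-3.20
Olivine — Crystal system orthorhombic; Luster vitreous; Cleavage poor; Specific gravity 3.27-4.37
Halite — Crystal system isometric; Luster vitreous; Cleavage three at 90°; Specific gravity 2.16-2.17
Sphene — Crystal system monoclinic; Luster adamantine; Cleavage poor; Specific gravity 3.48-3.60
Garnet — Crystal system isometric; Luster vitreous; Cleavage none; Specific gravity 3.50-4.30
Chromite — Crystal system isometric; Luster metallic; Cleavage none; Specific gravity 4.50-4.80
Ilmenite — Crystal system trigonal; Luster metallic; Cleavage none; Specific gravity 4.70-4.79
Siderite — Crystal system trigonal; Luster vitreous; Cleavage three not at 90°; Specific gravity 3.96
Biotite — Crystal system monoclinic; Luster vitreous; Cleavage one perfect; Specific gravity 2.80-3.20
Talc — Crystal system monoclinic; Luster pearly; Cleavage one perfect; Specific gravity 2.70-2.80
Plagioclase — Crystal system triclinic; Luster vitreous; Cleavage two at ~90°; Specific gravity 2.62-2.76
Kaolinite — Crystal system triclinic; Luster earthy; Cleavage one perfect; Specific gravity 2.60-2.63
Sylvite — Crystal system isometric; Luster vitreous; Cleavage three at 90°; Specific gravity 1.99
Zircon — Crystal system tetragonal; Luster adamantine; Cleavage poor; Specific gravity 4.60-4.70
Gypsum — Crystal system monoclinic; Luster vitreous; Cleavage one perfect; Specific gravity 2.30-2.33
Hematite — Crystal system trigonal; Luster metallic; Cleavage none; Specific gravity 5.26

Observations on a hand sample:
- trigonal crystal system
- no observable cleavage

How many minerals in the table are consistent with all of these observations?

Trigonal crystal system: Tourmaline, Ilmenite, Siderite, Hematite remain.
No observable cleavage rules out Tourmaline, Siderite.
Consistent with every observation: Hematite, Ilmenite.
That is 2 minerals.

2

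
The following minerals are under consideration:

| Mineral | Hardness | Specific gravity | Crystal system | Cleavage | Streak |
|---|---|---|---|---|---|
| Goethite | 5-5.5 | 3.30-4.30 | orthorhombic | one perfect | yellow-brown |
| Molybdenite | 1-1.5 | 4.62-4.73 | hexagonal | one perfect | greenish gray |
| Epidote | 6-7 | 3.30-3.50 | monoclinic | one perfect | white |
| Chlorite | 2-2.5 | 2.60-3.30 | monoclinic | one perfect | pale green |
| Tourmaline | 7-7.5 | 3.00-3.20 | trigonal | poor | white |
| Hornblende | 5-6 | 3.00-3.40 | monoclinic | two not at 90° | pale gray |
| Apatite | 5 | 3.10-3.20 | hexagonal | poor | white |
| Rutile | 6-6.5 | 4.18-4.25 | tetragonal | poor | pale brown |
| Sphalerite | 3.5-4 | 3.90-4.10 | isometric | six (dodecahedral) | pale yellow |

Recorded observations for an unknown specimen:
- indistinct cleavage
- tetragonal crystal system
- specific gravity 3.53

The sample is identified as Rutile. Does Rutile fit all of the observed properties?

Indistinct cleavage — matches Rutile (cleavage poor).
Tetragonal crystal system — matches Rutile (tetragonal system).
Specific gravity 3.53 — Rutile has SG 4.18-4.25; inconsistent.
Specific gravity alone is enough to reject Rutile.

No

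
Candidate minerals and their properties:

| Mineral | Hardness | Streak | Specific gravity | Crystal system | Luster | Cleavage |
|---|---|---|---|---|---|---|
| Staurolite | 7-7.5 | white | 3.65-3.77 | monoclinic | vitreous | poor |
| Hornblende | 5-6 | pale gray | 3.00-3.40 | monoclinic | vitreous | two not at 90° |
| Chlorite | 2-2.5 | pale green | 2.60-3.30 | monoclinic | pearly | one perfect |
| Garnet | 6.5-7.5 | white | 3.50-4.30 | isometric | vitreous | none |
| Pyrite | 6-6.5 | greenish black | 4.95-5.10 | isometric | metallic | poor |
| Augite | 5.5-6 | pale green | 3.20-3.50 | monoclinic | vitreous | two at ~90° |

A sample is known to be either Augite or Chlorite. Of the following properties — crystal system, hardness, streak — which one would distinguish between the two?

Crystal system: both monoclinic — identical.
Hardness: Augite 5.5-6, Chlorite 2-2.5 — these differ.
Streak: both pale green — identical.
Only hardness differs between Augite and Chlorite among the listed tests.

hardness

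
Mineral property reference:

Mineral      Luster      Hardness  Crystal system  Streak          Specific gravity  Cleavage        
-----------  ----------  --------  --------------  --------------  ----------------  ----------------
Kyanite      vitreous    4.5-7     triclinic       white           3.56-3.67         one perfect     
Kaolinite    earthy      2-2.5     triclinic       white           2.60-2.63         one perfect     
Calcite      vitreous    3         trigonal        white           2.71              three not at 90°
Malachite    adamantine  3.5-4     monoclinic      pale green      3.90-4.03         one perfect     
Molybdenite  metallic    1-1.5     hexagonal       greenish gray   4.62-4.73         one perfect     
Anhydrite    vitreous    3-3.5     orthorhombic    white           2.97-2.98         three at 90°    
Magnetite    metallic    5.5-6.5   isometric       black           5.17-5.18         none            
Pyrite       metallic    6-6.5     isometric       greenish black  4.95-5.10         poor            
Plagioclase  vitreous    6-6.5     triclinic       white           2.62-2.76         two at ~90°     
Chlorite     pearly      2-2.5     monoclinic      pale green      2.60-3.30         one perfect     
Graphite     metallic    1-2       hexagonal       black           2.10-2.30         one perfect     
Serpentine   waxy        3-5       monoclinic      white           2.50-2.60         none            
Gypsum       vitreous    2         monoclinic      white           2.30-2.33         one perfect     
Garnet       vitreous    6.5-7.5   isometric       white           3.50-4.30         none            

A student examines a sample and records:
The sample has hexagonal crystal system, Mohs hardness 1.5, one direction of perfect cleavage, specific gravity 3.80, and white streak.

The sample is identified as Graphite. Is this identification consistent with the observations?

No

Hexagonal crystal system — fits Graphite (hexagonal system).
Mohs hardness 1.5 — fits Graphite (hardness 1-2).
One direction of perfect cleavage — fits Graphite (cleavage one perfect).
Specific gravity 3.80 — Graphite has SG 2.10-2.30; inconsistent.
White streak — Graphite has black streak; inconsistent.
2 of the observed properties are inconsistent with Graphite.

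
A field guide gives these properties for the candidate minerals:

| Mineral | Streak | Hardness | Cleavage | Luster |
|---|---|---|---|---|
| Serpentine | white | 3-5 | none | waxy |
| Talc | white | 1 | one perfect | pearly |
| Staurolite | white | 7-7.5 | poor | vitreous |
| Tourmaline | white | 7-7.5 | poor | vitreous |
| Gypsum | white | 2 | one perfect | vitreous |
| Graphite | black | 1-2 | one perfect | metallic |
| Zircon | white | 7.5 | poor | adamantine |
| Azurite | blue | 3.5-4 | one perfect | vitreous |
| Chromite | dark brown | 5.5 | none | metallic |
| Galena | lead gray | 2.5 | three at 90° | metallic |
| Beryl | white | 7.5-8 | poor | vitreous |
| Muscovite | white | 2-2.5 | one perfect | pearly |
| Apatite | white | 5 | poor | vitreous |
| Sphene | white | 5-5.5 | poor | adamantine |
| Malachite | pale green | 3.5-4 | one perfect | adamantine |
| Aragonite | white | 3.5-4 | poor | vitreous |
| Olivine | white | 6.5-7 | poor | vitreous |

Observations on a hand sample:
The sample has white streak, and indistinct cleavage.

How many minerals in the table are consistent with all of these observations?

White streak is inconsistent with Graphite, Azurite, Chromite, Galena, Malachite.
Indistinct cleavage is inconsistent with Serpentine, Talc, Gypsum, Muscovite.
Remaining candidates: Apatite, Aragonite, Beryl, Olivine, Sphene, Staurolite, Tourmaline, Zircon.
That is 8 minerals.

8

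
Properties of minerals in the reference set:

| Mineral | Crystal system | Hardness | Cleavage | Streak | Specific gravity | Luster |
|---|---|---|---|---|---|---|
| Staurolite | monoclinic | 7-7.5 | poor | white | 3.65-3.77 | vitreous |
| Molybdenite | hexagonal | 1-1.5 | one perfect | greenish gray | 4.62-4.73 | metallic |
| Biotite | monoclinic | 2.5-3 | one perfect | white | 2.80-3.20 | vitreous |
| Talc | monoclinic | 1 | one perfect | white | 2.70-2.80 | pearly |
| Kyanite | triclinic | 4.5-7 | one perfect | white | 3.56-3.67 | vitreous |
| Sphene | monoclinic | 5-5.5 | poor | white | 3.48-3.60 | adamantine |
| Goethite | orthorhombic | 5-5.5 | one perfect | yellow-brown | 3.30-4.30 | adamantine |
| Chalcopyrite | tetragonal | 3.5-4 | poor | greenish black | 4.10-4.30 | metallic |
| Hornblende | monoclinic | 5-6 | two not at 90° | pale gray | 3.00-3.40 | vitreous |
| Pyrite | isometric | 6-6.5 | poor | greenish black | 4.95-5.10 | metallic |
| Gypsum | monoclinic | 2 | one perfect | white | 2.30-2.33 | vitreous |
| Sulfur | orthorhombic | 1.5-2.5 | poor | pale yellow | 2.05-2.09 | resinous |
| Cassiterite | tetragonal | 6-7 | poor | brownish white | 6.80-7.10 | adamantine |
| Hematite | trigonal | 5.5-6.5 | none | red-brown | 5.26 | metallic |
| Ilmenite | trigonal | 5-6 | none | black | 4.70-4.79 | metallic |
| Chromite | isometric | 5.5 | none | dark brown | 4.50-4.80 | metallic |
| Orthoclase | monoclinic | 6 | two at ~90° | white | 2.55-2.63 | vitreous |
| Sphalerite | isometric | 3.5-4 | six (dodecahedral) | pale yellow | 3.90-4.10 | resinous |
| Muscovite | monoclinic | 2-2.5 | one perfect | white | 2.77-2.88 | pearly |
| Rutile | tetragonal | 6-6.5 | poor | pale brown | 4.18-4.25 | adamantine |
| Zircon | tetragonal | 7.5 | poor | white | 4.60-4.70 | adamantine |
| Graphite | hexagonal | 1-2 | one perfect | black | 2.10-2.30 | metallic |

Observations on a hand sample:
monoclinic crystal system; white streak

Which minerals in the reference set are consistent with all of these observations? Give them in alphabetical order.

Biotite, Gypsum, Muscovite, Orthoclase, Sphene, Staurolite, Talc

Monoclinic crystal system: narrows the field to Staurolite, Biotite, Talc, Sphene, Hornblende, Gypsum, Orthoclase, Muscovite.
White streak is inconsistent with Hornblende.
Remaining candidates: Biotite, Gypsum, Muscovite, Orthoclase, Sphene, Staurolite, Talc.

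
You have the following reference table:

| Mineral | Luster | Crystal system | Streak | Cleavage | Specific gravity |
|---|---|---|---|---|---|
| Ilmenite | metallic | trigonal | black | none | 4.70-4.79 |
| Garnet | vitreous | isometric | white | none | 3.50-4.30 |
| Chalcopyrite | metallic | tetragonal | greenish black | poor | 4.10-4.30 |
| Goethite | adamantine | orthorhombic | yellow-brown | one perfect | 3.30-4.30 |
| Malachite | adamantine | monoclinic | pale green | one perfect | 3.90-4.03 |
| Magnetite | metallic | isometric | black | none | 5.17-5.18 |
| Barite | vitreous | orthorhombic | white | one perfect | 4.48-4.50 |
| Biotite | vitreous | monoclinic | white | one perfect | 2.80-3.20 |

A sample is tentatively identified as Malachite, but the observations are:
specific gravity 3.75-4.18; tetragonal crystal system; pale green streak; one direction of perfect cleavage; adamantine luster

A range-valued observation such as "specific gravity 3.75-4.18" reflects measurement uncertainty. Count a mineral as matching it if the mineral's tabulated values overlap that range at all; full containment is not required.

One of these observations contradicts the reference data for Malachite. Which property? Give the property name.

Specific gravity 3.75-4.18: Malachite has SG 3.90-4.03 — consistent.
Tetragonal crystal system: Malachite has monoclinic system — does not match.
Pale green streak: Malachite has pale green streak — consistent.
One direction of perfect cleavage: Malachite has cleavage one perfect — consistent.
Adamantine luster: Malachite has adamantine luster — consistent.
The crystal system is the one property that does not fit.

crystal system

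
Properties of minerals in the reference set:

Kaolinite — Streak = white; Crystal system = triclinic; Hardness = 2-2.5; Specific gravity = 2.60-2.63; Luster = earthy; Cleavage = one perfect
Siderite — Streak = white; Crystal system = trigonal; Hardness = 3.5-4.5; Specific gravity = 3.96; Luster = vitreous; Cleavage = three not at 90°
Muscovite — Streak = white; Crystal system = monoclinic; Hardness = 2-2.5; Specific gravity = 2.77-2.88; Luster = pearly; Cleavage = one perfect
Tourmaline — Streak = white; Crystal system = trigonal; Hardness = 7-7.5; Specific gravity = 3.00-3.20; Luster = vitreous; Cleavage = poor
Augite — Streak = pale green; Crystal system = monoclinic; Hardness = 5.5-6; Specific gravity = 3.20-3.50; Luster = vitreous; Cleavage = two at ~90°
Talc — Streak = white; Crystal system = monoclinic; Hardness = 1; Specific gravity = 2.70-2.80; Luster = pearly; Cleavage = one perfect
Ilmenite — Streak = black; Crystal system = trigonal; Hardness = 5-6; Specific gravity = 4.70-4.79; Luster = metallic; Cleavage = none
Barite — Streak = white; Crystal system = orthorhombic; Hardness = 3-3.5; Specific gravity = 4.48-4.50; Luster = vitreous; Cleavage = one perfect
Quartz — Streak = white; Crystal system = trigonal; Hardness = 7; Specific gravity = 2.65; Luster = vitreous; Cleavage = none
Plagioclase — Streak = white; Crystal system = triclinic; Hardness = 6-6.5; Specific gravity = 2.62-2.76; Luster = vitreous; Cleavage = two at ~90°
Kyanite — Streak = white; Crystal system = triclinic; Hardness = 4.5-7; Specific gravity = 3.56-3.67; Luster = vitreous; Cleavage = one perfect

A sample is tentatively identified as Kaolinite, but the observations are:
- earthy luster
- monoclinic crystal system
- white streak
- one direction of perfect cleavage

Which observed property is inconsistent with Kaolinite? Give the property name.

crystal system

Earthy luster: Kaolinite has earthy luster — matches.
Monoclinic crystal system: Kaolinite has triclinic system — does not match.
White streak: Kaolinite has white streak — matches.
One direction of perfect cleavage: Kaolinite has cleavage one perfect — matches.
The crystal system is the one property that does not fit.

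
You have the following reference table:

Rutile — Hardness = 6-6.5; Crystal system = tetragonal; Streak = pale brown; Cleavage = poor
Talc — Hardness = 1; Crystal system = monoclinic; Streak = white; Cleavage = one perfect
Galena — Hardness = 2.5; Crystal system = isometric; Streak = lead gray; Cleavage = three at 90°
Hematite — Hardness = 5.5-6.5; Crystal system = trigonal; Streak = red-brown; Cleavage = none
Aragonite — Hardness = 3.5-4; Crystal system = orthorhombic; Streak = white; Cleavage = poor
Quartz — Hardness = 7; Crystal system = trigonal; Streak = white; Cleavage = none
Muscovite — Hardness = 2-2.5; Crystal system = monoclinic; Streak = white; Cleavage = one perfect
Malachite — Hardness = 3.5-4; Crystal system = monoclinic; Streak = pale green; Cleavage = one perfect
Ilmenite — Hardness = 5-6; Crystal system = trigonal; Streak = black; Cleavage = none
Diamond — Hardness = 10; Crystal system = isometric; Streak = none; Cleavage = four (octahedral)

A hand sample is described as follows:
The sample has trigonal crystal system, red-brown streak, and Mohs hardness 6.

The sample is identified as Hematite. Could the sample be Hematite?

Yes

Trigonal crystal system — matches Hematite (trigonal system).
Red-brown streak — matches Hematite (red-brown streak).
Mohs hardness 6 — matches Hematite (hardness 5.5-6.5).
Every observed property is compatible with the reference values for Hematite.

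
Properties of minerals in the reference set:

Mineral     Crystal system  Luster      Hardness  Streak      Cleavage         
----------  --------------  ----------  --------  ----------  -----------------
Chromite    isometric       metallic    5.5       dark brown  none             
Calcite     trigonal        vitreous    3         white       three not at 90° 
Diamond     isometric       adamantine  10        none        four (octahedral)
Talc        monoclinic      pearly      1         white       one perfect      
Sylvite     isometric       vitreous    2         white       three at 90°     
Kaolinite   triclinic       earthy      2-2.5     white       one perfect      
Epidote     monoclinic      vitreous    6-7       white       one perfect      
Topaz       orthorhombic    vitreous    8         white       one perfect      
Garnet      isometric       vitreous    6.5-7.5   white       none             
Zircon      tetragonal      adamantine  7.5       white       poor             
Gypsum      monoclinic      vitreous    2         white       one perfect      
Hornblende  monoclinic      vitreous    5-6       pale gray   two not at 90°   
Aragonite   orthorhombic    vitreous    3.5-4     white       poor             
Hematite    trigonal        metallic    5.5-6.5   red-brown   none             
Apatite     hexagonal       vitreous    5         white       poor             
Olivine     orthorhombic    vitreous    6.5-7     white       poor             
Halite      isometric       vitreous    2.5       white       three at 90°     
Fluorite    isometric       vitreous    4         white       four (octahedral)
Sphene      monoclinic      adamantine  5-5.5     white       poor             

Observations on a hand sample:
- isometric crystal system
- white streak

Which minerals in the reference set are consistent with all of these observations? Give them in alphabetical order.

Fluorite, Garnet, Halite, Sylvite

Isometric crystal system: only Chromite, Diamond, Sylvite, Garnet, Halite, Fluorite remain.
White streak eliminates Chromite, Diamond.
Consistent with every observation: Fluorite, Garnet, Halite, Sylvite.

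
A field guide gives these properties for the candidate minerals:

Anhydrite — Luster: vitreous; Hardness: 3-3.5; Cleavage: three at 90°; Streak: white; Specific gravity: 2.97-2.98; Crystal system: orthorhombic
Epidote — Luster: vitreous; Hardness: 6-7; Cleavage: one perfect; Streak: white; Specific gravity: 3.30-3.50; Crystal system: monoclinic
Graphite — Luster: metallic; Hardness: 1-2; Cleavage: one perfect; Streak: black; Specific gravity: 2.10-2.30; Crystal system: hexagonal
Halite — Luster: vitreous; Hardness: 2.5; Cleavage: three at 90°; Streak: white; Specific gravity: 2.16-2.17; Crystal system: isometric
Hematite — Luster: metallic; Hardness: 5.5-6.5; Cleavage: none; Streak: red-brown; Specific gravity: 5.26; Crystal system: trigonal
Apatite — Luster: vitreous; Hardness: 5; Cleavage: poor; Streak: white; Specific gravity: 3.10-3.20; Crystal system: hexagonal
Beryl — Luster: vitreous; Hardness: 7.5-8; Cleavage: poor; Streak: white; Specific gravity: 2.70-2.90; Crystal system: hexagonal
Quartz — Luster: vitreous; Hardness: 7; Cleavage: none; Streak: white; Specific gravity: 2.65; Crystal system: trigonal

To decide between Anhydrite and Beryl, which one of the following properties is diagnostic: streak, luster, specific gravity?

Streak: both white — no difference.
Luster: both vitreous — no difference.
Specific gravity: Anhydrite 2.97-2.98, Beryl 2.70-2.90 — different.
Of the listed properties, specific gravity is the one that separates them.

specific gravity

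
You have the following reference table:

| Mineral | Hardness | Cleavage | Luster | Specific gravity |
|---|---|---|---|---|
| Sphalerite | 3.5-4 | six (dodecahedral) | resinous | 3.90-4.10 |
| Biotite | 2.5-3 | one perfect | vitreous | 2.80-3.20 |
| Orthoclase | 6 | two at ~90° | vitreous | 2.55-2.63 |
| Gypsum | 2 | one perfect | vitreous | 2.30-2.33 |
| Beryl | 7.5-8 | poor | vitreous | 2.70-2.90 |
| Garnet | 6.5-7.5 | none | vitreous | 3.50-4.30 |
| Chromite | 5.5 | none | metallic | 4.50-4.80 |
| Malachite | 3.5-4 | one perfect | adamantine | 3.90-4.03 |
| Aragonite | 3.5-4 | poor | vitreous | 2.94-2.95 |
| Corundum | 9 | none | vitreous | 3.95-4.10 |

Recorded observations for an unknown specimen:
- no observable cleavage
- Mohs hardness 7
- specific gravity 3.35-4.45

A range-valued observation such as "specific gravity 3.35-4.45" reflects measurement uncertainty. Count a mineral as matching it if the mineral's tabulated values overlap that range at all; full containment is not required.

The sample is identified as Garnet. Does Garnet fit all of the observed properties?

Yes

No observable cleavage — fits Garnet (cleavage none).
Mohs hardness 7 — fits Garnet (hardness 6.5-7.5).
Specific gravity 3.35-4.45 — fits Garnet (SG 3.50-4.30).
Every observed property is compatible with the reference values for Garnet.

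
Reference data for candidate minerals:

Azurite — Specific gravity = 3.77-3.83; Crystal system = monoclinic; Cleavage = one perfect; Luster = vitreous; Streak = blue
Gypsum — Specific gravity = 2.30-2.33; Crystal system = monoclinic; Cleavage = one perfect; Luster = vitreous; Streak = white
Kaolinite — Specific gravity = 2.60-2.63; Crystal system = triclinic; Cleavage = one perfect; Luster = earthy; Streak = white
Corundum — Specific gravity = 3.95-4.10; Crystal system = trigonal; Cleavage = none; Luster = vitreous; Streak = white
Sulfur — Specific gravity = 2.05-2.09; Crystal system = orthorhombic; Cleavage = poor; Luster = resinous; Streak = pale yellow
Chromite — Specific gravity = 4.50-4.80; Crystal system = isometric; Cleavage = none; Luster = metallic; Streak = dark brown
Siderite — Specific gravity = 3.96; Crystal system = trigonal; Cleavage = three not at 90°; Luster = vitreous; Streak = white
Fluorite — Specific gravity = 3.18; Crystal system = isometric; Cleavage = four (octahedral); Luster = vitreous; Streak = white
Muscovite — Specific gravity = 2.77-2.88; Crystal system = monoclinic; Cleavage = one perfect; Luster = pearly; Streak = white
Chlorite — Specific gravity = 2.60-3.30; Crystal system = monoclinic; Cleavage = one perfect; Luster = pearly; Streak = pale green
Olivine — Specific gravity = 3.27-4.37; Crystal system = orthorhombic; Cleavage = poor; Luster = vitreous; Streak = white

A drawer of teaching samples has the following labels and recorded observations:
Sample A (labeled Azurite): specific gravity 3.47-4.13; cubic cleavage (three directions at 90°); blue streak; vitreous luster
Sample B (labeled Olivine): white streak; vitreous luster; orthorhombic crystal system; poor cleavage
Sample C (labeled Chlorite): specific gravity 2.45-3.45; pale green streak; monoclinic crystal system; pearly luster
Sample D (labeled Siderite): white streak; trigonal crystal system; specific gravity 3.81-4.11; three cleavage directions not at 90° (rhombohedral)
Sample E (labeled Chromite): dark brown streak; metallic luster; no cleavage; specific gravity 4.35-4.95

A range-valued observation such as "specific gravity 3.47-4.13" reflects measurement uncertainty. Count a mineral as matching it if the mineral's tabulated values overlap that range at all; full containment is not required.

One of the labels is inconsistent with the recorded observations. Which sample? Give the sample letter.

A

Sample A: Azurite has cleavage one perfect, but the record shows cubic cleavage (three directions at 90°) — this label is wrong.
Sample B: every observation is compatible with the reference values for Olivine.
Sample C: every observation is compatible with the reference values for Chlorite.
Sample D: every observation is compatible with the reference values for Siderite.
Sample E: every observation is compatible with the reference values for Chromite.
The mislabeled specimen is A.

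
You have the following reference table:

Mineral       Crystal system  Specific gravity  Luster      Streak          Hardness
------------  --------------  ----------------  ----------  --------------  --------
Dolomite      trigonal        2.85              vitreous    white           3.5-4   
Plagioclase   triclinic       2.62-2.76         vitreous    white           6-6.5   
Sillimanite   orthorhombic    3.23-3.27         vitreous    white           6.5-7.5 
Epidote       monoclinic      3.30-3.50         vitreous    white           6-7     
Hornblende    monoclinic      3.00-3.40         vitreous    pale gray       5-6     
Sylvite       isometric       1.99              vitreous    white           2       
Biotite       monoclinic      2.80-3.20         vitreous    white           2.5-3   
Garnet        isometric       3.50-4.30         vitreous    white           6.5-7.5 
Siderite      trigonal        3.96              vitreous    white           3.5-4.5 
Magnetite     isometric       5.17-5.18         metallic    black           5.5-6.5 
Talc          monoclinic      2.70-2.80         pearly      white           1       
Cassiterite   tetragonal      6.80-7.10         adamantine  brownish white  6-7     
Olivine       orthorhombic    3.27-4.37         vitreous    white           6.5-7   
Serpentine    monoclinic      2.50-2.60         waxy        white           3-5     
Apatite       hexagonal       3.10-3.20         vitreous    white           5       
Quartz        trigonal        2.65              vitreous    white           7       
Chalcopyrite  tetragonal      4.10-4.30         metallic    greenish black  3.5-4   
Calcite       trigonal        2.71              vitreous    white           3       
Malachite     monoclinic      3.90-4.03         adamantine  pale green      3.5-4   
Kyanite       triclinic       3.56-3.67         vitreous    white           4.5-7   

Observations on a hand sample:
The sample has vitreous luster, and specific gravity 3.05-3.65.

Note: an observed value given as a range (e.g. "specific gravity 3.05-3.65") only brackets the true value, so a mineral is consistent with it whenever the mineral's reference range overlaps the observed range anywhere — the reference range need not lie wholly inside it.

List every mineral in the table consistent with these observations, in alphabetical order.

Vitreous luster excludes Magnetite, Talc, Cassiterite, Serpentine, Chalcopyrite, Malachite.
Specific gravity 3.05-3.65 eliminates Dolomite, Plagioclase, Sylvite, Siderite, Quartz, Calcite.
The minerals that satisfy all observations are Apatite, Biotite, Epidote, Garnet, Hornblende, Kyanite, Olivine, Sillimanite.

Apatite, Biotite, Epidote, Garnet, Hornblende, Kyanite, Olivine, Sillimanite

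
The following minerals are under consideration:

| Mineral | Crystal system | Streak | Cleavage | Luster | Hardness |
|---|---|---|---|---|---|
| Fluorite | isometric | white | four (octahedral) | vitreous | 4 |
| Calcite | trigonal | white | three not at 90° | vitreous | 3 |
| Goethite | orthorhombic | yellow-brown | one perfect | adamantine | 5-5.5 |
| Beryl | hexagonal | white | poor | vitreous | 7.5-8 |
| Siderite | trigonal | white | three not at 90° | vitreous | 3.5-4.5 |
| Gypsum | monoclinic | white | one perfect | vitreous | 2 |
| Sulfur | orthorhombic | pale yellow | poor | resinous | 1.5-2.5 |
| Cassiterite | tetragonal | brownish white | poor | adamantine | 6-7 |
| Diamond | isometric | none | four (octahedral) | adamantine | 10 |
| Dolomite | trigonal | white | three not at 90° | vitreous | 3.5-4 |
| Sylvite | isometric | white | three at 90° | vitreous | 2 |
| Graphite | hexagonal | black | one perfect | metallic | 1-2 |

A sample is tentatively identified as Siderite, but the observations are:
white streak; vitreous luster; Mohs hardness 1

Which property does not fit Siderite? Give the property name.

hardness

White streak: Siderite has white streak — within range.
Vitreous luster: Siderite has vitreous luster — within range.
Mohs hardness 1: Siderite has hardness 3.5-4.5 — does not match.
Everything matches except the hardness.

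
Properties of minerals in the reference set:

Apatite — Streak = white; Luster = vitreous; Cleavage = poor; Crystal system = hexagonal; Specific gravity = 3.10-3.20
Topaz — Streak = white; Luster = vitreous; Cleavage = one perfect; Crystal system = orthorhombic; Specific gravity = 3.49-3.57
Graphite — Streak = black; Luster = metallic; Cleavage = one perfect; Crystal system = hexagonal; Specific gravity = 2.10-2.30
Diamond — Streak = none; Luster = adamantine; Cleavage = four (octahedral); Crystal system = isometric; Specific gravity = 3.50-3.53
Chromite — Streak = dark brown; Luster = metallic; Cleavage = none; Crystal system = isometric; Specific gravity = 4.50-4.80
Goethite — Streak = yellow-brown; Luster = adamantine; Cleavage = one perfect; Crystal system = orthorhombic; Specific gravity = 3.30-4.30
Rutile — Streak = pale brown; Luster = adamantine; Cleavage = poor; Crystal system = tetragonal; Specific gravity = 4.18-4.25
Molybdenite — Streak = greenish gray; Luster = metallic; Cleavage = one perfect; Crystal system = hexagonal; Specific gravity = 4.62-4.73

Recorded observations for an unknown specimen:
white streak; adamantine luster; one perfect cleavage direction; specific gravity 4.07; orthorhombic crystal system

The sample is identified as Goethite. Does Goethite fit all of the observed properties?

White streak — Goethite has yellow-brown streak; inconsistent.
Adamantine luster — matches Goethite (adamantine luster).
One perfect cleavage direction — matches Goethite (cleavage one perfect).
Specific gravity 4.07 — matches Goethite (SG 3.30-4.30).
Orthorhombic crystal system — matches Goethite (orthorhombic system).
The streak observation rules out Goethite.

Inconsistent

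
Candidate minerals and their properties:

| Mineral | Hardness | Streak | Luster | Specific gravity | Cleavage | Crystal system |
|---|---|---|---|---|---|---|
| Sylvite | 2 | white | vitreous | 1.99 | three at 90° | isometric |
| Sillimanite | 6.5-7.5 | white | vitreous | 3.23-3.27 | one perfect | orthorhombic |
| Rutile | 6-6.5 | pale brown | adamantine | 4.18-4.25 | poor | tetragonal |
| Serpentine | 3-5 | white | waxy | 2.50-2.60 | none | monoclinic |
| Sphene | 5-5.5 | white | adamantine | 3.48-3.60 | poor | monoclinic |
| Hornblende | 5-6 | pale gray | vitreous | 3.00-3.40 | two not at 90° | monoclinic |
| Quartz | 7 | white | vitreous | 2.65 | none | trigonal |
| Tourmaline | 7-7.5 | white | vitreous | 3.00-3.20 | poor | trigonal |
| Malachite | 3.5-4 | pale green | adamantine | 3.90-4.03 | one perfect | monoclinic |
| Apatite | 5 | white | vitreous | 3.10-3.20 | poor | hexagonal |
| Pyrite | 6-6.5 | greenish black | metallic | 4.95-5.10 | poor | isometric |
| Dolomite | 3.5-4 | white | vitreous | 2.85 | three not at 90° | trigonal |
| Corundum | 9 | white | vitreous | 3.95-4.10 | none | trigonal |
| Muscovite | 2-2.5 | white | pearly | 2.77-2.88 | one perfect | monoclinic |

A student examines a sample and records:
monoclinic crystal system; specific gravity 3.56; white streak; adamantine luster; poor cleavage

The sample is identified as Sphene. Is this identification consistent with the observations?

Consistent

Monoclinic crystal system — matches Sphene (monoclinic system).
Specific gravity 3.56 — matches Sphene (SG 3.48-3.60).
White streak — matches Sphene (white streak).
Adamantine luster — matches Sphene (adamantine luster).
Poor cleavage — matches Sphene (cleavage poor).
Every observed property is compatible with the reference values for Sphene.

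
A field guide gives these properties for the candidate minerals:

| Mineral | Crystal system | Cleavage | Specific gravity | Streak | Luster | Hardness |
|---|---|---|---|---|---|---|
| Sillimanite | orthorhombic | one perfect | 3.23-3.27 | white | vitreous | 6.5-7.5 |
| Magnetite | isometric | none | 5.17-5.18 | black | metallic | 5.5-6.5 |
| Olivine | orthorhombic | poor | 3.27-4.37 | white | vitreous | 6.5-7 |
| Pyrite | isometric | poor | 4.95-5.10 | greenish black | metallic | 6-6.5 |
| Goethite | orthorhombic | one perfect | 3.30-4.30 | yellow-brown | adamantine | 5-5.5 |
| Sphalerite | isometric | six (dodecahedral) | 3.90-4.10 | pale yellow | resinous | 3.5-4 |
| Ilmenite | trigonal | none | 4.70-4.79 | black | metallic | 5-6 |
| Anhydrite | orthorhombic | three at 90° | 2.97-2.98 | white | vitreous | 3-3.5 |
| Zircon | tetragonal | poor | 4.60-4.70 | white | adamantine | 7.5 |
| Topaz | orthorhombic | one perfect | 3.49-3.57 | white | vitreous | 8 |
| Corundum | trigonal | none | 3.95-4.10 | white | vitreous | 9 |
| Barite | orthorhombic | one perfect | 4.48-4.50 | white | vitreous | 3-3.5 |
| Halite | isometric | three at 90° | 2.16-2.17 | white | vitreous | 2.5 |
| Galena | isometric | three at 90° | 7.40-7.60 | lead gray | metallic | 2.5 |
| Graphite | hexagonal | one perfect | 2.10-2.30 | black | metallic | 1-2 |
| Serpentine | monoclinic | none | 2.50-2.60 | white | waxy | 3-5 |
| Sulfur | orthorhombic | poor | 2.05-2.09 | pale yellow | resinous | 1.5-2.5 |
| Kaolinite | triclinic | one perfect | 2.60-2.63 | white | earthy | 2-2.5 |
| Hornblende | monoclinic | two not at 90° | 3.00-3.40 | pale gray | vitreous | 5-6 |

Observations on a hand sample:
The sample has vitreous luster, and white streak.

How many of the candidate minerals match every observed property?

7

Vitreous luster: leaves Sillimanite, Olivine, Anhydrite, Topaz, Corundum, Barite, Halite, Hornblende.
White streak eliminates Hornblende.
Consistent with every observation: Anhydrite, Barite, Corundum, Halite, Olivine, Sillimanite, Topaz.
That is 7 minerals.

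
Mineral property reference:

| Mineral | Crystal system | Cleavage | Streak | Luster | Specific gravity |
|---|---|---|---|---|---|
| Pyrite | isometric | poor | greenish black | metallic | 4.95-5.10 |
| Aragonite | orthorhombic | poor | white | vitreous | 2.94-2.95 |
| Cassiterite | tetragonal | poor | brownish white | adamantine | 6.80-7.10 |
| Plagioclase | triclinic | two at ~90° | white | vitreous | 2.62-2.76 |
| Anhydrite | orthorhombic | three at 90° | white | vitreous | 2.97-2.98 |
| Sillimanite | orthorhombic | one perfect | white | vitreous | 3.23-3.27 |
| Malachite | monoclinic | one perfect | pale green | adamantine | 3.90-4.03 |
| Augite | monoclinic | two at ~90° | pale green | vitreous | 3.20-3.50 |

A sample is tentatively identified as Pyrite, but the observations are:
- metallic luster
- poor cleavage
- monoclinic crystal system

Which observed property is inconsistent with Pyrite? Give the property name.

crystal system

Metallic luster: Pyrite has metallic luster — consistent.
Poor cleavage: Pyrite has cleavage poor — consistent.
Monoclinic crystal system: Pyrite has isometric system — inconsistent.
Only the crystal system is inconsistent.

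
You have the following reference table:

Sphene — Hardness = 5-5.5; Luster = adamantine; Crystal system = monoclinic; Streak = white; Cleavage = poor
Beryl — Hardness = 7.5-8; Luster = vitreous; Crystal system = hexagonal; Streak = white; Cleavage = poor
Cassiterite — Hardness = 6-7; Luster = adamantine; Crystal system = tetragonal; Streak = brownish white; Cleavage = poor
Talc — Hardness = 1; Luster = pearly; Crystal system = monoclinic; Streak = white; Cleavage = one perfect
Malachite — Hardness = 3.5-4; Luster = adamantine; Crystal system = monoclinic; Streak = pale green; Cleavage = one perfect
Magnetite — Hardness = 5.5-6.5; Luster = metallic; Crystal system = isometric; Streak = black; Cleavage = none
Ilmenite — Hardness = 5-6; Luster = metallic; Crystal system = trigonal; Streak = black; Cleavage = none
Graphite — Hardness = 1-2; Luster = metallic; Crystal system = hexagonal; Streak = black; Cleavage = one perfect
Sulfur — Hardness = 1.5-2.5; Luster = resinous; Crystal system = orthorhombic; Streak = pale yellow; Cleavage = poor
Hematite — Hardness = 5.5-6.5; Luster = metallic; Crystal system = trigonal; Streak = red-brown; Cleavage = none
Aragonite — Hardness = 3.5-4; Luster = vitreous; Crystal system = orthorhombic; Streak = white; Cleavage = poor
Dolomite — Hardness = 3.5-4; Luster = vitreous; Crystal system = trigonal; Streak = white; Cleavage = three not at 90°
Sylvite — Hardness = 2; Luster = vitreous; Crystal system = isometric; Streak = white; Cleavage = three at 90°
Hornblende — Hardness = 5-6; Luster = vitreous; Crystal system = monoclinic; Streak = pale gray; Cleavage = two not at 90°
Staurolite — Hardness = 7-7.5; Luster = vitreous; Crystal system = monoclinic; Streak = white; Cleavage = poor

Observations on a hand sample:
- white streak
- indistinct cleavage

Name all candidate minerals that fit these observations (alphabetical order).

Aragonite, Beryl, Sphene, Staurolite

White streak: leaves Sphene, Beryl, Talc, Aragonite, Dolomite, Sylvite, Staurolite.
Indistinct cleavage excludes Talc, Dolomite, Sylvite.
The minerals that satisfy all observations are Aragonite, Beryl, Sphene, Staurolite.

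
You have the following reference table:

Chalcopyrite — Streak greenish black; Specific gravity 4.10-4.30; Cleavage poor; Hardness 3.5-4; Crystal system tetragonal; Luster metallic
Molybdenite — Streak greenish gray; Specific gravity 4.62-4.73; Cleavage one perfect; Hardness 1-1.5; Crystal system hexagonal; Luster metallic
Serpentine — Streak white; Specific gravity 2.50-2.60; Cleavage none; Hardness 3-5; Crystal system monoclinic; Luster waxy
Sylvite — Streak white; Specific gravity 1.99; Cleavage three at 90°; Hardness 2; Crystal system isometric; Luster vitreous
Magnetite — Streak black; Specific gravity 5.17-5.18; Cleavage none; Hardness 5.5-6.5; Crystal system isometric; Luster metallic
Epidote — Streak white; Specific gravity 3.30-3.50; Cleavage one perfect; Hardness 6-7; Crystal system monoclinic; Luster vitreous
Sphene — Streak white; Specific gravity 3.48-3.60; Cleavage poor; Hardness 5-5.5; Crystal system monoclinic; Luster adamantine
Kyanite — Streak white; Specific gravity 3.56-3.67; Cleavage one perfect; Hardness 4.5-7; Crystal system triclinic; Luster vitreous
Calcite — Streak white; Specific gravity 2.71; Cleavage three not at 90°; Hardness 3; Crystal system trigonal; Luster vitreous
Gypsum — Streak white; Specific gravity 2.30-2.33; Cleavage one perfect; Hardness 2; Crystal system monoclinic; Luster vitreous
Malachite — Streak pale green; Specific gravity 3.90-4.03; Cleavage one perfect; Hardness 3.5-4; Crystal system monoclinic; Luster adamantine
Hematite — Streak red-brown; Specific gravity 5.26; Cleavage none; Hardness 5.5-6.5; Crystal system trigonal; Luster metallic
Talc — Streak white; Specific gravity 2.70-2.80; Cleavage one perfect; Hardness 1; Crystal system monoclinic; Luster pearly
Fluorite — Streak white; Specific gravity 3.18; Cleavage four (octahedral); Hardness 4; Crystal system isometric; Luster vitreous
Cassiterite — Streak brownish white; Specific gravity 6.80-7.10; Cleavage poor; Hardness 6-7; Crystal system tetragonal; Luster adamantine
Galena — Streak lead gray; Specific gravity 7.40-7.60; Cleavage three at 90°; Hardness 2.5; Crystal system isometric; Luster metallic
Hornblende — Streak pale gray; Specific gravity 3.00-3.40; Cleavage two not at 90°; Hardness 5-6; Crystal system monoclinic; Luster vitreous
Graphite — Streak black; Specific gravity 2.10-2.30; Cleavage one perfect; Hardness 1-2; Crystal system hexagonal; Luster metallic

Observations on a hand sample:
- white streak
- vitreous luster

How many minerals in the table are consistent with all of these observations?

6

White streak: only Serpentine, Sylvite, Epidote, Sphene, Kyanite, Calcite, Gypsum, Talc, Fluorite remain.
Vitreous luster rules out Serpentine, Sphene, Talc.
Consistent with every observation: Calcite, Epidote, Fluorite, Gypsum, Kyanite, Sylvite.
That is 6 minerals.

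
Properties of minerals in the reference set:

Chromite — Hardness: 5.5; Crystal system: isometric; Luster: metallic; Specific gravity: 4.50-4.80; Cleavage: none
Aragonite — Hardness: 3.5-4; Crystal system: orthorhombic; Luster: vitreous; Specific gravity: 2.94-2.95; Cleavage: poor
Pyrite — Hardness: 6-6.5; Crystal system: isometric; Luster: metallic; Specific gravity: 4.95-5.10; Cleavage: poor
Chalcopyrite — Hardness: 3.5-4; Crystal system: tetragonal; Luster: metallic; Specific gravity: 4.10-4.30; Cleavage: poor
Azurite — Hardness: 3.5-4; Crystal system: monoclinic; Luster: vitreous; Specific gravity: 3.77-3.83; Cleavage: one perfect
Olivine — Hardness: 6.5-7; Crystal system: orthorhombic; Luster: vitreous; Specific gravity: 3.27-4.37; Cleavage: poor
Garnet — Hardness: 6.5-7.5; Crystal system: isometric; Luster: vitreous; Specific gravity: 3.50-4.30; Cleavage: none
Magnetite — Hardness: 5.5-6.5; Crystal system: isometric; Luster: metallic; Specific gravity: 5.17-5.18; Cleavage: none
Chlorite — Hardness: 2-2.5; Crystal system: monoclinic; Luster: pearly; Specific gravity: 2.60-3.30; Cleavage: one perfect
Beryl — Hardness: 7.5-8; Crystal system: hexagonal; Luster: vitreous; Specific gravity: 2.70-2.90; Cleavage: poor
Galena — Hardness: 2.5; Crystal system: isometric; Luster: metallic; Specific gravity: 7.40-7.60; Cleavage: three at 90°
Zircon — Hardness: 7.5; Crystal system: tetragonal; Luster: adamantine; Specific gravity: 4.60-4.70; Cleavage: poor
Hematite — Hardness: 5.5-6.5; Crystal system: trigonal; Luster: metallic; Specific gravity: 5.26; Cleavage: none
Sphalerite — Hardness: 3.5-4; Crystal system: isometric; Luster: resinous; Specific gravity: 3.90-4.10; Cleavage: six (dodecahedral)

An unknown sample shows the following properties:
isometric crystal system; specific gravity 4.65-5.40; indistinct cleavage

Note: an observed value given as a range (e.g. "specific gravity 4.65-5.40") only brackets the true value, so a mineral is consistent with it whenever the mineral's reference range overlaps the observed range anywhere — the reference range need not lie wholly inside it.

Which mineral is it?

Isometric crystal system: Chromite, Pyrite, Garnet, Magnetite, Galena, Sphalerite remain.
Specific gravity 4.65-5.40 excludes Garnet, Galena, Sphalerite.
Indistinct cleavage: leaves Pyrite.
Pyrite is the sole remaining match.

Pyrite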